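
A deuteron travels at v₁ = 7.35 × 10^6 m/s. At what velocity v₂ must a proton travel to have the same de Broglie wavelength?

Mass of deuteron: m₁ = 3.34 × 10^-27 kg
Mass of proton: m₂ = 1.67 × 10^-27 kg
v₂ = 1.47 × 10^7 m/s

For equal de Broglie wavelengths: λ₁ = λ₂

h/(m₁v₁) = h/(m₂v₂)
m₁v₁ = m₂v₂
v₂ = v₁ · (m₁/m₂)

v₂ = 7.35 × 10^6 m/s × (3.34 × 10^-27 kg / 1.67 × 10^-27 kg)
v₂ = 1.47 × 10^7 m/s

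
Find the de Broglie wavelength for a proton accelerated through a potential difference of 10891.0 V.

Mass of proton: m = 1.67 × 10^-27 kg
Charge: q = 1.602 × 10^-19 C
2.74 × 10^-13 m

When a particle is accelerated through voltage V, it gains kinetic energy KE = qV.

The de Broglie wavelength is then λ = h/√(2mqV):

λ = h/√(2mqV)
λ = (6.626 × 10^-34 J·s) / √(2 × 1.67 × 10^-27 kg × 1.602 × 10^-19 C × 10891.0 V)
λ = 2.74 × 10^-13 m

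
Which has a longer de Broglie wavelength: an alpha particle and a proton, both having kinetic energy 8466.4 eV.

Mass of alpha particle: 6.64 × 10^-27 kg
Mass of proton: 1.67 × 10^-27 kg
The proton has the longer wavelength.

Using λ = h/√(2mKE):

For alpha particle: λ₁ = h/√(2m₁KE) = 1.56 × 10^-13 m
For proton: λ₂ = h/√(2m₂KE) = 3.11 × 10^-13 m

Since λ ∝ 1/√m at constant kinetic energy, the lighter particle has the longer wavelength.

The proton has the longer de Broglie wavelength.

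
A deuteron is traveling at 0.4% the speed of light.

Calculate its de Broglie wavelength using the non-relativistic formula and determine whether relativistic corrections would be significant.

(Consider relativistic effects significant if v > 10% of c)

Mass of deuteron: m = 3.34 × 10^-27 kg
No, relativistic corrections are not needed.

Using the non-relativistic de Broglie formula λ = h/(mv):

v = 0.4% × c = 1.199 × 10^6 m/s

λ = h/(mv)
λ = (6.626 × 10^-34 J·s) / (3.34 × 10^-27 kg × 1.199 × 10^6 m/s)
λ = 1.65 × 10^-13 m

Since v = 0.4% of c < 10% of c, relativistic corrections are NOT significant and this non-relativistic result is a good approximation.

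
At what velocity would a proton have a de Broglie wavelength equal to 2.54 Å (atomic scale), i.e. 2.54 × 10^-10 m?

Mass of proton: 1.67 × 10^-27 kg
1.56 × 10^3 m/s

From λ = h/(mv), solve for v:

v = h/(mλ)
v = (6.626 × 10^-34 J·s) / (1.67 × 10^-27 kg × 2.54 × 10^-10 m)
v = 1.56 × 10^3 m/s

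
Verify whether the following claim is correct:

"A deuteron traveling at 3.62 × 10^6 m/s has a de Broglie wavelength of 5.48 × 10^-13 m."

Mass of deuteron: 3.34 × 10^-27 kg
False

The claim is incorrect.

Using λ = h/(mv):
λ = (6.626 × 10^-34 J·s) / (3.34 × 10^-27 kg × 3.62 × 10^6 m/s)
λ = 5.48 × 10^-14 m

The actual wavelength differs from the claimed 5.48 × 10^-13 m.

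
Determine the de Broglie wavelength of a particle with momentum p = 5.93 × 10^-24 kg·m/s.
1.12 × 10^-10 m

Using the de Broglie relation λ = h/p:

λ = h/p
λ = (6.626 × 10^-34 J·s) / (5.93 × 10^-24 kg·m/s)
λ = 1.12 × 10^-10 m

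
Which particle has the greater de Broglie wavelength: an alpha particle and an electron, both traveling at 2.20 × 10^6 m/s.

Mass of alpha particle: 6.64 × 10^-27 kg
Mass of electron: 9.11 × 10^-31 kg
The electron has the longer wavelength.

Using λ = h/(mv), since both particles have the same velocity, the wavelength depends only on mass.

For alpha particle: λ₁ = h/(m₁v) = 4.54 × 10^-14 m
For electron: λ₂ = h/(m₂v) = 3.31 × 10^-10 m

Since λ ∝ 1/m at constant velocity, the lighter particle has the longer wavelength.

The electron has the longer de Broglie wavelength.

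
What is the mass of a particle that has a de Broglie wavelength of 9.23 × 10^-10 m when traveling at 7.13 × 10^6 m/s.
1.01 × 10^-31 kg

From the de Broglie relation λ = h/(mv), we solve for m:

m = h/(λv)
m = (6.626 × 10^-34 J·s) / (9.23 × 10^-10 m × 7.13 × 10^6 m/s)
m = 1.01 × 10^-31 kg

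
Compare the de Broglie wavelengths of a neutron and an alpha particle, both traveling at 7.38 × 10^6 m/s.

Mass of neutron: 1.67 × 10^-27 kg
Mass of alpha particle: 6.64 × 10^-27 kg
The neutron has the longer wavelength.

Using λ = h/(mv), since both particles have the same velocity, the wavelength depends only on mass.

For neutron: λ₁ = h/(m₁v) = 5.38 × 10^-14 m
For alpha particle: λ₂ = h/(m₂v) = 1.35 × 10^-14 m

Since λ ∝ 1/m at constant velocity, the lighter particle has the longer wavelength.

The neutron has the longer de Broglie wavelength.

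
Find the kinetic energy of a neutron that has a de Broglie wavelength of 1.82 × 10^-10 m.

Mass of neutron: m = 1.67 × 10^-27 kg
3.97 × 10^-21 J (or 0.0248 eV)

From λ = h/√(2mKE), we solve for KE:

λ² = h²/(2mKE)
KE = h²/(2mλ²)
KE = (6.626 × 10^-34 J·s)² / (2 × 1.67 × 10^-27 kg × (1.82 × 10^-10 m)²)
KE = 3.97 × 10^-21 J
KE = 0.0248 eV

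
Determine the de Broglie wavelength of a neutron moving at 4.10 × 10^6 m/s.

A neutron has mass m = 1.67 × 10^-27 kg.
9.68 × 10^-14 m

Using the de Broglie relation λ = h/(mv):

λ = h/(mv)
λ = (6.626 × 10^-34 J·s) / (1.67 × 10^-27 kg × 4.10 × 10^6 m/s)
λ = 9.68 × 10^-14 m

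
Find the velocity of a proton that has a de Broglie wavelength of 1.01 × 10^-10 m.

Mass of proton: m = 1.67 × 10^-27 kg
3.93 × 10^3 m/s

From the de Broglie relation λ = h/(mv), we solve for v:

v = h/(mλ)
v = (6.626 × 10^-34 J·s) / (1.67 × 10^-27 kg × 1.01 × 10^-10 m)
v = 3.93 × 10^3 m/s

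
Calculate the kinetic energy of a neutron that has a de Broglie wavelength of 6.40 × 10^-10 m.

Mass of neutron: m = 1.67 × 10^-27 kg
3.21 × 10^-22 J (or 2.00 × 10^-3 eV)

From λ = h/√(2mKE), we solve for KE:

λ² = h²/(2mKE)
KE = h²/(2mλ²)
KE = (6.626 × 10^-34 J·s)² / (2 × 1.67 × 10^-27 kg × (6.40 × 10^-10 m)²)
KE = 3.21 × 10^-22 J
KE = 2.00 × 10^-3 eV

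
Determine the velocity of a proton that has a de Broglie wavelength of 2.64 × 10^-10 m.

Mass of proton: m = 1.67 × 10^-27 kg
1.50 × 10^3 m/s

From the de Broglie relation λ = h/(mv), we solve for v:

v = h/(mλ)
v = (6.626 × 10^-34 J·s) / (1.67 × 10^-27 kg × 2.64 × 10^-10 m)
v = 1.50 × 10^3 m/s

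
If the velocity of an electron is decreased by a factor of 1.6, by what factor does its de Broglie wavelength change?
The wavelength increases by a factor of 1.6.

From λ = h/(mv), the wavelength is inversely proportional to velocity:

λ ∝ 1/v

If v → v/1.6, then λ → 1.6λ

When velocity is decreased by a factor of 1.6, the wavelength increases by a factor of 1.6.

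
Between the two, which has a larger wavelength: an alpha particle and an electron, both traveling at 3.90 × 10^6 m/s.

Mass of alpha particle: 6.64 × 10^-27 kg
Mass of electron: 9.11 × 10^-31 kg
The electron has the longer wavelength.

Using λ = h/(mv), since both particles have the same velocity, the wavelength depends only on mass.

For alpha particle: λ₁ = h/(m₁v) = 2.56 × 10^-14 m
For electron: λ₂ = h/(m₂v) = 1.86 × 10^-10 m

Since λ ∝ 1/m at constant velocity, the lighter particle has the longer wavelength.

The electron has the longer de Broglie wavelength.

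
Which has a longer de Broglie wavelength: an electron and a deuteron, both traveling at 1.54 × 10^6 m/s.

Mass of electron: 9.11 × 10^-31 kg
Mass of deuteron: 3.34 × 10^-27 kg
The electron has the longer wavelength.

Using λ = h/(mv), since both particles have the same velocity, the wavelength depends only on mass.

For electron: λ₁ = h/(m₁v) = 4.72 × 10^-10 m
For deuteron: λ₂ = h/(m₂v) = 1.29 × 10^-13 m

Since λ ∝ 1/m at constant velocity, the lighter particle has the longer wavelength.

The electron has the longer de Broglie wavelength.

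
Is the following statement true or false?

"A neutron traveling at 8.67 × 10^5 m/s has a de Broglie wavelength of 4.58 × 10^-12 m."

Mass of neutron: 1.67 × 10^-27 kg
False

The claim is incorrect.

Using λ = h/(mv):
λ = (6.626 × 10^-34 J·s) / (1.67 × 10^-27 kg × 8.67 × 10^5 m/s)
λ = 4.58 × 10^-13 m

The actual wavelength differs from the claimed 4.58 × 10^-12 m.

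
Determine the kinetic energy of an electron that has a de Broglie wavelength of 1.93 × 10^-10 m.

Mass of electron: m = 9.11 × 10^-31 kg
6.47 × 10^-18 J (or 40.4 eV)

From λ = h/√(2mKE), we solve for KE:

λ² = h²/(2mKE)
KE = h²/(2mλ²)
KE = (6.626 × 10^-34 J·s)² / (2 × 9.11 × 10^-31 kg × (1.93 × 10^-10 m)²)
KE = 6.47 × 10^-18 J
KE = 40.4 eV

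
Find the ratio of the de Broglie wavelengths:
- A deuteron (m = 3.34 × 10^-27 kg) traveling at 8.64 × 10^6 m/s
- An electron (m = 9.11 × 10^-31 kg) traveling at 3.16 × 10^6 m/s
λ₁/λ₂ = 9.98 × 10^-5

Using λ = h/(mv):

λ₁ = h/(m₁v₁) = 2.30 × 10^-14 m
λ₂ = h/(m₂v₂) = 2.30 × 10^-10 m

Ratio λ₁/λ₂ = (m₂v₂)/(m₁v₁)
         = (9.11 × 10^-31 kg × 3.16 × 10^6 m/s) / (3.34 × 10^-27 kg × 8.64 × 10^6 m/s)
         = 9.98 × 10^-5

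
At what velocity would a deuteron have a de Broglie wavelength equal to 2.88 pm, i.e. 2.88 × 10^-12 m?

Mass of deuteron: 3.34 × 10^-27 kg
6.89 × 10^4 m/s

From λ = h/(mv), solve for v:

v = h/(mλ)
v = (6.626 × 10^-34 J·s) / (3.34 × 10^-27 kg × 2.88 × 10^-12 m)
v = 6.89 × 10^4 m/s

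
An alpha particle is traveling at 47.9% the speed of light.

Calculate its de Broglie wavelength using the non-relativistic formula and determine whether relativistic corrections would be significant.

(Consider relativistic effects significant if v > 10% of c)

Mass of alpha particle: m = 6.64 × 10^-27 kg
Yes, relativistic corrections are needed.

Using the non-relativistic de Broglie formula λ = h/(mv):

v = 47.9% × c = 1.436 × 10^8 m/s

λ = h/(mv)
λ = (6.626 × 10^-34 J·s) / (6.64 × 10^-27 kg × 1.436 × 10^8 m/s)
λ = 6.95 × 10^-16 m

Since v = 47.9% of c > 10% of c, relativistic corrections ARE significant and the actual wavelength would differ from this non-relativistic estimate.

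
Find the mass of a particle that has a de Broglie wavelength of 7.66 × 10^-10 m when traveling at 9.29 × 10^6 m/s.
9.31 × 10^-32 kg

From the de Broglie relation λ = h/(mv), we solve for m:

m = h/(λv)
m = (6.626 × 10^-34 J·s) / (7.66 × 10^-10 m × 9.29 × 10^6 m/s)
m = 9.31 × 10^-32 kg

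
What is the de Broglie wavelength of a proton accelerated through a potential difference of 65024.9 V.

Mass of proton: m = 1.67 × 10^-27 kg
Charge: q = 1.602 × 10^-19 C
1.12 × 10^-13 m

When a particle is accelerated through voltage V, it gains kinetic energy KE = qV.

The de Broglie wavelength is then λ = h/√(2mqV):

λ = h/√(2mqV)
λ = (6.626 × 10^-34 J·s) / √(2 × 1.67 × 10^-27 kg × 1.602 × 10^-19 C × 65024.9 V)
λ = 1.12 × 10^-13 m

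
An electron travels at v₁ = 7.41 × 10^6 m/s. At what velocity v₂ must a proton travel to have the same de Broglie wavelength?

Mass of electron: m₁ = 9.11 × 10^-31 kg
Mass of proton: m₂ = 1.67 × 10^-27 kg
v₂ = 4.04 × 10^3 m/s

For equal de Broglie wavelengths: λ₁ = λ₂

h/(m₁v₁) = h/(m₂v₂)
m₁v₁ = m₂v₂
v₂ = v₁ · (m₁/m₂)

v₂ = 7.41 × 10^6 m/s × (9.11 × 10^-31 kg / 1.67 × 10^-27 kg)
v₂ = 4.04 × 10^3 m/s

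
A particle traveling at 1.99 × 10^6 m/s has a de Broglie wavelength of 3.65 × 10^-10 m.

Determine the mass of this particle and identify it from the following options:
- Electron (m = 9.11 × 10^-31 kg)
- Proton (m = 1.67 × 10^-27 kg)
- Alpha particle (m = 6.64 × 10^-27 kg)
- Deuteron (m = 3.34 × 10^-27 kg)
The particle is an electron.

From λ = h/(mv), solve for mass:

m = h/(λv)
m = (6.626 × 10^-34 J·s) / (3.65 × 10^-10 m × 1.99 × 10^6 m/s)
m = 9.12 × 10^-31 kg

Comparing with the listed masses, this is closest to an electron.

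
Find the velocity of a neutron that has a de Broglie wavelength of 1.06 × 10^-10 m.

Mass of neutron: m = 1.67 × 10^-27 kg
3.74 × 10^3 m/s

From the de Broglie relation λ = h/(mv), we solve for v:

v = h/(mλ)
v = (6.626 × 10^-34 J·s) / (1.67 × 10^-27 kg × 1.06 × 10^-10 m)
v = 3.74 × 10^3 m/s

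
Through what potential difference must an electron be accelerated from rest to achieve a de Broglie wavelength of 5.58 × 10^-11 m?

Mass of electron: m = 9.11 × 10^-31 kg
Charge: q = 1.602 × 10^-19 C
483 V

From λ = h/√(2mqV), we solve for V:

λ² = h²/(2mqV)
V = h²/(2mqλ²)
V = (6.626 × 10^-34 J·s)² / (2 × 9.11 × 10^-31 kg × 1.602 × 10^-19 C × (5.58 × 10^-11 m)²)
V = 483 V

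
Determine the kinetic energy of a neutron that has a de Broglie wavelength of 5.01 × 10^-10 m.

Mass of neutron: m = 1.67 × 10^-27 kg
5.24 × 10^-22 J (or 3.27 × 10^-3 eV)

From λ = h/√(2mKE), we solve for KE:

λ² = h²/(2mKE)
KE = h²/(2mλ²)
KE = (6.626 × 10^-34 J·s)² / (2 × 1.67 × 10^-27 kg × (5.01 × 10^-10 m)²)
KE = 5.24 × 10^-22 J
KE = 3.27 × 10^-3 eV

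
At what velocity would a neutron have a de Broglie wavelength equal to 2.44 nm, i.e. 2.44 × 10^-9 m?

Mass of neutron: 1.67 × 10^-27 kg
1.63 × 10^2 m/s

From λ = h/(mv), solve for v:

v = h/(mλ)
v = (6.626 × 10^-34 J·s) / (1.67 × 10^-27 kg × 2.44 × 10^-9 m)
v = 1.63 × 10^2 m/s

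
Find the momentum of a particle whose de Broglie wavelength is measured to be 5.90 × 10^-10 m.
1.12 × 10^-24 kg·m/s

From the de Broglie relation λ = h/p, we solve for p:

p = h/λ
p = (6.626 × 10^-34 J·s) / (5.90 × 10^-10 m)
p = 1.12 × 10^-24 kg·m/s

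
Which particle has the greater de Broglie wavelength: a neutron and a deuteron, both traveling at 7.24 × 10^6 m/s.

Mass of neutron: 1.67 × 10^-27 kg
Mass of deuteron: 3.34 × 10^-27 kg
The neutron has the longer wavelength.

Using λ = h/(mv), since both particles have the same velocity, the wavelength depends only on mass.

For neutron: λ₁ = h/(m₁v) = 5.48 × 10^-14 m
For deuteron: λ₂ = h/(m₂v) = 2.74 × 10^-14 m

Since λ ∝ 1/m at constant velocity, the lighter particle has the longer wavelength.

The neutron has the longer de Broglie wavelength.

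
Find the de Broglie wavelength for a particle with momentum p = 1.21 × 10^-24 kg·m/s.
5.48 × 10^-10 m

Using the de Broglie relation λ = h/p:

λ = h/p
λ = (6.626 × 10^-34 J·s) / (1.21 × 10^-24 kg·m/s)
λ = 5.48 × 10^-10 m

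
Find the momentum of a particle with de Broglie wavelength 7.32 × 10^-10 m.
9.05 × 10^-25 kg·m/s

From the de Broglie relation λ = h/p, we solve for p:

p = h/λ
p = (6.626 × 10^-34 J·s) / (7.32 × 10^-10 m)
p = 9.05 × 10^-25 kg·m/s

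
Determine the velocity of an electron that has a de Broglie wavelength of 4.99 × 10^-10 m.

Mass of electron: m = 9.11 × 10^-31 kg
1.46 × 10^6 m/s

From the de Broglie relation λ = h/(mv), we solve for v:

v = h/(mλ)
v = (6.626 × 10^-34 J·s) / (9.11 × 10^-31 kg × 4.99 × 10^-10 m)
v = 1.46 × 10^6 m/s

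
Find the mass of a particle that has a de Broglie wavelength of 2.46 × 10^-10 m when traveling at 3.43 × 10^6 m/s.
7.85 × 10^-31 kg

From the de Broglie relation λ = h/(mv), we solve for m:

m = h/(λv)
m = (6.626 × 10^-34 J·s) / (2.46 × 10^-10 m × 3.43 × 10^6 m/s)
m = 7.85 × 10^-31 kg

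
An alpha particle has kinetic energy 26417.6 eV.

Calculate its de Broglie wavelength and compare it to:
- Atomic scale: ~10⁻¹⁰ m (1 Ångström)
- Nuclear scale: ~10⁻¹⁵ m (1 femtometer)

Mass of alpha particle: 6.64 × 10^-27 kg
λ = 8.84 × 10^-14 m, which is between nuclear and atomic scales.

Using λ = h/√(2mKE):

KE = 26417.6 eV = 4.233 × 10^-15 J

λ = h/√(2mKE)
λ = (6.626 × 10^-34 J·s) / √(2 × 6.64 × 10^-27 kg × 4.233 × 10^-15 J)
λ = 8.84 × 10^-14 m

Comparison:
- Atomic scale (10⁻¹⁰ m): λ is 0.00088× this size
- Nuclear scale (10⁻¹⁵ m): λ is 88× this size

The wavelength is between nuclear and atomic scales.

This wavelength is appropriate for probing atomic structure but too large for nuclear physics experiments.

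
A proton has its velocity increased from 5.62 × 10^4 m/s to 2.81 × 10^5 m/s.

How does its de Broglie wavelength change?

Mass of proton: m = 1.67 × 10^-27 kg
The wavelength decreases by a factor of 5.

Using λ = h/(mv):

Initial wavelength: λ₁ = h/(mv₁) = 7.06 × 10^-12 m
Final wavelength: λ₂ = h/(mv₂) = 1.41 × 10^-12 m

Since λ ∝ 1/v, when velocity increases by a factor of 5, the wavelength decreases by a factor of 5.

λ₂/λ₁ = v₁/v₂ = 1/5

The wavelength decreases by a factor of 5.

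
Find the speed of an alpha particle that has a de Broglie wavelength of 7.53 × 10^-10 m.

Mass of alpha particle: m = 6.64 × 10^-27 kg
1.33 × 10^2 m/s

From the de Broglie relation λ = h/(mv), we solve for v:

v = h/(mλ)
v = (6.626 × 10^-34 J·s) / (6.64 × 10^-27 kg × 7.53 × 10^-10 m)
v = 1.33 × 10^2 m/s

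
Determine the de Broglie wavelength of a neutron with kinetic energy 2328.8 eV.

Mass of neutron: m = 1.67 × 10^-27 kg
5.94 × 10^-13 m

Using λ = h/√(2mKE):

First convert KE to Joules: KE = 2328.8 eV = 3.731 × 10^-16 J

λ = h/√(2mKE)
λ = (6.626 × 10^-34 J·s) / √(2 × 1.67 × 10^-27 kg × 3.731 × 10^-16 J)
λ = 5.94 × 10^-13 m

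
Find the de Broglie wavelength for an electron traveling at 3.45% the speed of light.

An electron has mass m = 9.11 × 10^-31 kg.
7.03 × 10^-11 m

Using the de Broglie relation λ = h/(mv):

v = 3.45% × c = 1.034 × 10^7 m/s

λ = h/(mv)
λ = (6.626 × 10^-34 J·s) / (9.11 × 10^-31 kg × 1.034 × 10^7 m/s)
λ = 7.03 × 10^-11 m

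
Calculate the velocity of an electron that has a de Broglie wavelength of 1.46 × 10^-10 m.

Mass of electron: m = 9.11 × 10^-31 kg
4.98 × 10^6 m/s

From the de Broglie relation λ = h/(mv), we solve for v:

v = h/(mλ)
v = (6.626 × 10^-34 J·s) / (9.11 × 10^-31 kg × 1.46 × 10^-10 m)
v = 4.98 × 10^6 m/s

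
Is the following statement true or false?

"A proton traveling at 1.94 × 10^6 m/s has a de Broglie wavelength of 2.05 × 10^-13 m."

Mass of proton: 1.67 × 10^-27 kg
True

The claim is correct.

Using λ = h/(mv):
λ = (6.626 × 10^-34 J·s) / (1.67 × 10^-27 kg × 1.94 × 10^6 m/s)
λ = 2.05 × 10^-13 m

This matches the claimed value.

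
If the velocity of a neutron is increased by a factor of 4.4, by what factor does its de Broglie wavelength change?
The wavelength decreases by a factor of 4.4.

From λ = h/(mv), the wavelength is inversely proportional to velocity:

λ ∝ 1/v

If v → 4.4v, then λ → λ/4.4

When velocity is increased by a factor of 4.4, the wavelength decreases by a factor of 4.4.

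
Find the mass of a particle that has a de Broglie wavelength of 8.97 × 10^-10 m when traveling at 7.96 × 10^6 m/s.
9.28 × 10^-32 kg

From the de Broglie relation λ = h/(mv), we solve for m:

m = h/(λv)
m = (6.626 × 10^-34 J·s) / (8.97 × 10^-10 m × 7.96 × 10^6 m/s)
m = 9.28 × 10^-32 kg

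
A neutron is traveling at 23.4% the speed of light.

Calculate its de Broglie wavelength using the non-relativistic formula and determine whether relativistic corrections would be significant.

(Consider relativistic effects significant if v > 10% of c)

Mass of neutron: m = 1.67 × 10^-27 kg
Yes, relativistic corrections are needed.

Using the non-relativistic de Broglie formula λ = h/(mv):

v = 23.4% × c = 7.015 × 10^7 m/s

λ = h/(mv)
λ = (6.626 × 10^-34 J·s) / (1.67 × 10^-27 kg × 7.015 × 10^7 m/s)
λ = 5.66 × 10^-15 m

Since v = 23.4% of c > 10% of c, relativistic corrections ARE significant and the actual wavelength would differ from this non-relativistic estimate.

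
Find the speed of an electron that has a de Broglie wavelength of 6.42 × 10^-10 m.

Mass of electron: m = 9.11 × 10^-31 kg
1.13 × 10^6 m/s

From the de Broglie relation λ = h/(mv), we solve for v:

v = h/(mλ)
v = (6.626 × 10^-34 J·s) / (9.11 × 10^-31 kg × 6.42 × 10^-10 m)
v = 1.13 × 10^6 m/s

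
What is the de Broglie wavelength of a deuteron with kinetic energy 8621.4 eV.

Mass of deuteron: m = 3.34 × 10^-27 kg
2.18 × 10^-13 m

Using λ = h/√(2mKE):

First convert KE to Joules: KE = 8621.4 eV = 1.381 × 10^-15 J

λ = h/√(2mKE)
λ = (6.626 × 10^-34 J·s) / √(2 × 3.34 × 10^-27 kg × 1.381 × 10^-15 J)
λ = 2.18 × 10^-13 m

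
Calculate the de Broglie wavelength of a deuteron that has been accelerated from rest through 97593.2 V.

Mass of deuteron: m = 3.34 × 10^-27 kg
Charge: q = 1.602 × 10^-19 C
6.48 × 10^-14 m

When a particle is accelerated through voltage V, it gains kinetic energy KE = qV.

The de Broglie wavelength is then λ = h/√(2mqV):

λ = h/√(2mqV)
λ = (6.626 × 10^-34 J·s) / √(2 × 3.34 × 10^-27 kg × 1.602 × 10^-19 C × 97593.2 V)
λ = 6.48 × 10^-14 m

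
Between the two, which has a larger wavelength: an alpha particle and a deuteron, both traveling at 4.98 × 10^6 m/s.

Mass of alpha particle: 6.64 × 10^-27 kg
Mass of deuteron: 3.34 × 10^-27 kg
The deuteron has the longer wavelength.

Using λ = h/(mv), since both particles have the same velocity, the wavelength depends only on mass.

For alpha particle: λ₁ = h/(m₁v) = 2.00 × 10^-14 m
For deuteron: λ₂ = h/(m₂v) = 3.98 × 10^-14 m

Since λ ∝ 1/m at constant velocity, the lighter particle has the longer wavelength.

The deuteron has the longer de Broglie wavelength.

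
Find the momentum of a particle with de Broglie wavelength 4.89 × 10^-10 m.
1.36 × 10^-24 kg·m/s

From the de Broglie relation λ = h/p, we solve for p:

p = h/λ
p = (6.626 × 10^-34 J·s) / (4.89 × 10^-10 m)
p = 1.36 × 10^-24 kg·m/s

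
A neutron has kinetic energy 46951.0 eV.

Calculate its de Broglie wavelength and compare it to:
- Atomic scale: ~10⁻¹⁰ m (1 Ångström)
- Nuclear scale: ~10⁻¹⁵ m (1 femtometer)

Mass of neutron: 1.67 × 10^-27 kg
λ = 1.32 × 10^-13 m, which is between nuclear and atomic scales.

Using λ = h/√(2mKE):

KE = 46951.0 eV = 7.522 × 10^-15 J

λ = h/√(2mKE)
λ = (6.626 × 10^-34 J·s) / √(2 × 1.67 × 10^-27 kg × 7.522 × 10^-15 J)
λ = 1.32 × 10^-13 m

Comparison:
- Atomic scale (10⁻¹⁰ m): λ is 0.0013× this size
- Nuclear scale (10⁻¹⁵ m): λ is 1.3e+02× this size

The wavelength is between nuclear and atomic scales.

This wavelength is appropriate for probing atomic structure but too large for nuclear physics experiments.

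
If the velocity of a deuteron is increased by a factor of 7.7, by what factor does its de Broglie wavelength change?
The wavelength decreases by a factor of 7.7.

From λ = h/(mv), the wavelength is inversely proportional to velocity:

λ ∝ 1/v

If v → 7.7v, then λ → λ/7.7

When velocity is increased by a factor of 7.7, the wavelength decreases by a factor of 7.7.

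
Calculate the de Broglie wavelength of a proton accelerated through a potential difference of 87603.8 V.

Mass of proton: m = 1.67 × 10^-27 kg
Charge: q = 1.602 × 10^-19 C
9.68 × 10^-14 m

When a particle is accelerated through voltage V, it gains kinetic energy KE = qV.

The de Broglie wavelength is then λ = h/√(2mqV):

λ = h/√(2mqV)
λ = (6.626 × 10^-34 J·s) / √(2 × 1.67 × 10^-27 kg × 1.602 × 10^-19 C × 87603.8 V)
λ = 9.68 × 10^-14 m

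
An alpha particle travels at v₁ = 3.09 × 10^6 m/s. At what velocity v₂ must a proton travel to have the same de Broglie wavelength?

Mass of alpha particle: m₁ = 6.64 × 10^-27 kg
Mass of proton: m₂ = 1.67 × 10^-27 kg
v₂ = 1.23 × 10^7 m/s

For equal de Broglie wavelengths: λ₁ = λ₂

h/(m₁v₁) = h/(m₂v₂)
m₁v₁ = m₂v₂
v₂ = v₁ · (m₁/m₂)

v₂ = 3.09 × 10^6 m/s × (6.64 × 10^-27 kg / 1.67 × 10^-27 kg)
v₂ = 1.23 × 10^7 m/s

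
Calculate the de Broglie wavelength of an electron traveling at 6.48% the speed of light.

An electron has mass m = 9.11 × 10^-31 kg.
3.74 × 10^-11 m

Using the de Broglie relation λ = h/(mv):

v = 6.48% × c = 1.943 × 10^7 m/s

λ = h/(mv)
λ = (6.626 × 10^-34 J·s) / (9.11 × 10^-31 kg × 1.943 × 10^7 m/s)
λ = 3.74 × 10^-11 m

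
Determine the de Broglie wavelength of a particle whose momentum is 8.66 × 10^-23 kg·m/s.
7.65 × 10^-12 m

Using the de Broglie relation λ = h/p:

λ = h/p
λ = (6.626 × 10^-34 J·s) / (8.66 × 10^-23 kg·m/s)
λ = 7.65 × 10^-12 m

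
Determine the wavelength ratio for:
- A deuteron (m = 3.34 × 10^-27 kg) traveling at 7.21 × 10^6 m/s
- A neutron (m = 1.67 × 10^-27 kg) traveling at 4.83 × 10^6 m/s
λ₁/λ₂ = 0.335

Using λ = h/(mv):

λ₁ = h/(m₁v₁) = 2.75 × 10^-14 m
λ₂ = h/(m₂v₂) = 8.21 × 10^-14 m

Ratio λ₁/λ₂ = (m₂v₂)/(m₁v₁)
         = (1.67 × 10^-27 kg × 4.83 × 10^6 m/s) / (3.34 × 10^-27 kg × 7.21 × 10^6 m/s)
         = 0.335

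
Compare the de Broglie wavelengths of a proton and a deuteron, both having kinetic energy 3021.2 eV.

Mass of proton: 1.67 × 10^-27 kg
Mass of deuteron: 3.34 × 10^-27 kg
The proton has the longer wavelength.

Using λ = h/√(2mKE):

For proton: λ₁ = h/√(2m₁KE) = 5.21 × 10^-13 m
For deuteron: λ₂ = h/√(2m₂KE) = 3.68 × 10^-13 m

Since λ ∝ 1/√m at constant kinetic energy, the lighter particle has the longer wavelength.

The proton has the longer de Broglie wavelength.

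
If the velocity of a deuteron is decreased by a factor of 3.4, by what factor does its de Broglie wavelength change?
The wavelength increases by a factor of 3.4.

From λ = h/(mv), the wavelength is inversely proportional to velocity:

λ ∝ 1/v

If v → v/3.4, then λ → 3.4λ

When velocity is decreased by a factor of 3.4, the wavelength increases by a factor of 3.4.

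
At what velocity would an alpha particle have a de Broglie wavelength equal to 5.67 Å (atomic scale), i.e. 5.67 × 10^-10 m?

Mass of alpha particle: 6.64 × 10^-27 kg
1.76 × 10^2 m/s

From λ = h/(mv), solve for v:

v = h/(mλ)
v = (6.626 × 10^-34 J·s) / (6.64 × 10^-27 kg × 5.67 × 10^-10 m)
v = 1.76 × 10^2 m/s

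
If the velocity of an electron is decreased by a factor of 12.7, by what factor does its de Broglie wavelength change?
The wavelength increases by a factor of 12.7.

From λ = h/(mv), the wavelength is inversely proportional to velocity:

λ ∝ 1/v

If v → v/12.7, then λ → 12.7λ

When velocity is decreased by a factor of 12.7, the wavelength increases by a factor of 12.7.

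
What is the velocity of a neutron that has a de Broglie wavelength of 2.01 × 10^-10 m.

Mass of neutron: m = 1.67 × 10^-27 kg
1.97 × 10^3 m/s

From the de Broglie relation λ = h/(mv), we solve for v:

v = h/(mλ)
v = (6.626 × 10^-34 J·s) / (1.67 × 10^-27 kg × 2.01 × 10^-10 m)
v = 1.97 × 10^3 m/s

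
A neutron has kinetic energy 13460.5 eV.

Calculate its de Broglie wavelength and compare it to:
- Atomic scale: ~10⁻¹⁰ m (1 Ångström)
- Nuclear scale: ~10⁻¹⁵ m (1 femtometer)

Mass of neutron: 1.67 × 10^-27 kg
λ = 2.47 × 10^-13 m, which is between nuclear and atomic scales.

Using λ = h/√(2mKE):

KE = 13460.5 eV = 2.157 × 10^-15 J

λ = h/√(2mKE)
λ = (6.626 × 10^-34 J·s) / √(2 × 1.67 × 10^-27 kg × 2.157 × 10^-15 J)
λ = 2.47 × 10^-13 m

Comparison:
- Atomic scale (10⁻¹⁰ m): λ is 0.0025× this size
- Nuclear scale (10⁻¹⁵ m): λ is 2.5e+02× this size

The wavelength is between nuclear and atomic scales.

This wavelength is appropriate for probing atomic structure but too large for nuclear physics experiments.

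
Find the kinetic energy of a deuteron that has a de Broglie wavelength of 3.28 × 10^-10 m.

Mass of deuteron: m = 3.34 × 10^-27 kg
6.11 × 10^-22 J (or 3.81 × 10^-3 eV)

From λ = h/√(2mKE), we solve for KE:

λ² = h²/(2mKE)
KE = h²/(2mλ²)
KE = (6.626 × 10^-34 J·s)² / (2 × 3.34 × 10^-27 kg × (3.28 × 10^-10 m)²)
KE = 6.11 × 10^-22 J
KE = 3.81 × 10^-3 eV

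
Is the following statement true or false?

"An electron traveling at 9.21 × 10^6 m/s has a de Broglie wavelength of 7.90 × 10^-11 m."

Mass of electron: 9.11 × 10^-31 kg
True

The claim is correct.

Using λ = h/(mv):
λ = (6.626 × 10^-34 J·s) / (9.11 × 10^-31 kg × 9.21 × 10^6 m/s)
λ = 7.90 × 10^-11 m

This matches the claimed value.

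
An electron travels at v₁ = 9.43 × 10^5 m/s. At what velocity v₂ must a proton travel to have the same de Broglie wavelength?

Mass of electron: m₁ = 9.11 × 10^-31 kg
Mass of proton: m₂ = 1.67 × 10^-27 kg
v₂ = 5.14 × 10^2 m/s

For equal de Broglie wavelengths: λ₁ = λ₂

h/(m₁v₁) = h/(m₂v₂)
m₁v₁ = m₂v₂
v₂ = v₁ · (m₁/m₂)

v₂ = 9.43 × 10^5 m/s × (9.11 × 10^-31 kg / 1.67 × 10^-27 kg)
v₂ = 5.14 × 10^2 m/s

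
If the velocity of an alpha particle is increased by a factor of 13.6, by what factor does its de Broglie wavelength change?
The wavelength decreases by a factor of 13.6.

From λ = h/(mv), the wavelength is inversely proportional to velocity:

λ ∝ 1/v

If v → 13.6v, then λ → λ/13.6

When velocity is increased by a factor of 13.6, the wavelength decreases by a factor of 13.6.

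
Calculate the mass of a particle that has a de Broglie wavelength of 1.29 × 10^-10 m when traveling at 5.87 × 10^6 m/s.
8.75 × 10^-31 kg

From the de Broglie relation λ = h/(mv), we solve for m:

m = h/(λv)
m = (6.626 × 10^-34 J·s) / (1.29 × 10^-10 m × 5.87 × 10^6 m/s)
m = 8.75 × 10^-31 kg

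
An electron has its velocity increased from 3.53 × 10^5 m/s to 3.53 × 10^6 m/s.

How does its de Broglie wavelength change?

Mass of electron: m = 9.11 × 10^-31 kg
The wavelength decreases by a factor of 10.

Using λ = h/(mv):

Initial wavelength: λ₁ = h/(mv₁) = 2.06 × 10^-9 m
Final wavelength: λ₂ = h/(mv₂) = 2.06 × 10^-10 m

Since λ ∝ 1/v, when velocity increases by a factor of 10, the wavelength decreases by a factor of 10.

λ₂/λ₁ = v₁/v₂ = 1/10

The wavelength decreases by a factor of 10.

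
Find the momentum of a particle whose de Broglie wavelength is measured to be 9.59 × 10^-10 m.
6.91 × 10^-25 kg·m/s

From the de Broglie relation λ = h/p, we solve for p:

p = h/λ
p = (6.626 × 10^-34 J·s) / (9.59 × 10^-10 m)
p = 6.91 × 10^-25 kg·m/s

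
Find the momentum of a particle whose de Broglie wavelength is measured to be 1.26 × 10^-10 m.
5.26 × 10^-24 kg·m/s

From the de Broglie relation λ = h/p, we solve for p:

p = h/λ
p = (6.626 × 10^-34 J·s) / (1.26 × 10^-10 m)
p = 5.26 × 10^-24 kg·m/s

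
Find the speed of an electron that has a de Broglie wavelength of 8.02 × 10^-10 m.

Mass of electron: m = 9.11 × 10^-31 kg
9.07 × 10^5 m/s

From the de Broglie relation λ = h/(mv), we solve for v:

v = h/(mλ)
v = (6.626 × 10^-34 J·s) / (9.11 × 10^-31 kg × 8.02 × 10^-10 m)
v = 9.07 × 10^5 m/s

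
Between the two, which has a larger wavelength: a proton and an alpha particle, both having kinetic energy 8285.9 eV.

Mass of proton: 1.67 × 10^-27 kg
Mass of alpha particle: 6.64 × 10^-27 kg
The proton has the longer wavelength.

Using λ = h/√(2mKE):

For proton: λ₁ = h/√(2m₁KE) = 3.15 × 10^-13 m
For alpha particle: λ₂ = h/√(2m₂KE) = 1.58 × 10^-13 m

Since λ ∝ 1/√m at constant kinetic energy, the lighter particle has the longer wavelength.

The proton has the longer de Broglie wavelength.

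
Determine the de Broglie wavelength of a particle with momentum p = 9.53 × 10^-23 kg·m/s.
6.95 × 10^-12 m

Using the de Broglie relation λ = h/p:

λ = h/p
λ = (6.626 × 10^-34 J·s) / (9.53 × 10^-23 kg·m/s)
λ = 6.95 × 10^-12 m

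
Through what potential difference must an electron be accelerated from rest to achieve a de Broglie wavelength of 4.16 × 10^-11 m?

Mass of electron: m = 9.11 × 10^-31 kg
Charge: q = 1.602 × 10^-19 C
869 V

From λ = h/√(2mqV), we solve for V:

λ² = h²/(2mqV)
V = h²/(2mqλ²)
V = (6.626 × 10^-34 J·s)² / (2 × 9.11 × 10^-31 kg × 1.602 × 10^-19 C × (4.16 × 10^-11 m)²)
V = 869 V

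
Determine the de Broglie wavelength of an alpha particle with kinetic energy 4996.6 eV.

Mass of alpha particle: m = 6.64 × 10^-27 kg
2.03 × 10^-13 m

Using λ = h/√(2mKE):

First convert KE to Joules: KE = 4996.6 eV = 8.005 × 10^-16 J

λ = h/√(2mKE)
λ = (6.626 × 10^-34 J·s) / √(2 × 6.64 × 10^-27 kg × 8.005 × 10^-16 J)
λ = 2.03 × 10^-13 m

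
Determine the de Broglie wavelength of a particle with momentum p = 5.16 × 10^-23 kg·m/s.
1.28 × 10^-11 m

Using the de Broglie relation λ = h/p:

λ = h/p
λ = (6.626 × 10^-34 J·s) / (5.16 × 10^-23 kg·m/s)
λ = 1.28 × 10^-11 m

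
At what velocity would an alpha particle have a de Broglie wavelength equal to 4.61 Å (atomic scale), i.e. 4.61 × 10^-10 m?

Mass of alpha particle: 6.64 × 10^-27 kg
2.16 × 10^2 m/s

From λ = h/(mv), solve for v:

v = h/(mλ)
v = (6.626 × 10^-34 J·s) / (6.64 × 10^-27 kg × 4.61 × 10^-10 m)
v = 2.16 × 10^2 m/s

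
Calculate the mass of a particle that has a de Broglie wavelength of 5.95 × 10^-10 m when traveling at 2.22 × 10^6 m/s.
5.02 × 10^-31 kg

From the de Broglie relation λ = h/(mv), we solve for m:

m = h/(λv)
m = (6.626 × 10^-34 J·s) / (5.95 × 10^-10 m × 2.22 × 10^6 m/s)
m = 5.02 × 10^-31 kg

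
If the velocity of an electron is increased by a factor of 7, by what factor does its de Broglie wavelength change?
The wavelength decreases by a factor of 7.

From λ = h/(mv), the wavelength is inversely proportional to velocity:

λ ∝ 1/v

If v → 7v, then λ → λ/7

When velocity is increased by a factor of 7, the wavelength decreases by a factor of 7.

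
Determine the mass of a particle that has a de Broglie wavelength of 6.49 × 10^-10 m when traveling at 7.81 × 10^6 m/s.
1.31 × 10^-31 kg

From the de Broglie relation λ = h/(mv), we solve for m:

m = h/(λv)
m = (6.626 × 10^-34 J·s) / (6.49 × 10^-10 m × 7.81 × 10^6 m/s)
m = 1.31 × 10^-31 kg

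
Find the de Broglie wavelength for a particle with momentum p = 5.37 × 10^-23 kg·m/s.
1.23 × 10^-11 m

Using the de Broglie relation λ = h/p:

λ = h/p
λ = (6.626 × 10^-34 J·s) / (5.37 × 10^-23 kg·m/s)
λ = 1.23 × 10^-11 m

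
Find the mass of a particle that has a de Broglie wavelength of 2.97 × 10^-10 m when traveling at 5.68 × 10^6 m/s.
3.93 × 10^-31 kg

From the de Broglie relation λ = h/(mv), we solve for m:

m = h/(λv)
m = (6.626 × 10^-34 J·s) / (2.97 × 10^-10 m × 5.68 × 10^6 m/s)
m = 3.93 × 10^-31 kg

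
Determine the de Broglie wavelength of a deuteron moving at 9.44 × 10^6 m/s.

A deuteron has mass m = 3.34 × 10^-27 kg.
2.10 × 10^-14 m

Using the de Broglie relation λ = h/(mv):

λ = h/(mv)
λ = (6.626 × 10^-34 J·s) / (3.34 × 10^-27 kg × 9.44 × 10^6 m/s)
λ = 2.10 × 10^-14 m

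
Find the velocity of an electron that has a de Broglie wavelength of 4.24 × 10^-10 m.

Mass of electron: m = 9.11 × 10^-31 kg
1.72 × 10^6 m/s

From the de Broglie relation λ = h/(mv), we solve for v:

v = h/(mλ)
v = (6.626 × 10^-34 J·s) / (9.11 × 10^-31 kg × 4.24 × 10^-10 m)
v = 1.72 × 10^6 m/s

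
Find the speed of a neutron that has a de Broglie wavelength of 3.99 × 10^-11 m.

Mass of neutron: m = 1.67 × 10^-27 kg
9.94 × 10^3 m/s

From the de Broglie relation λ = h/(mv), we solve for v:

v = h/(mλ)
v = (6.626 × 10^-34 J·s) / (1.67 × 10^-27 kg × 3.99 × 10^-11 m)
v = 9.94 × 10^3 m/s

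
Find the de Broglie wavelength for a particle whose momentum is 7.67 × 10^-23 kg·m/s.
8.64 × 10^-12 m

Using the de Broglie relation λ = h/p:

λ = h/p
λ = (6.626 × 10^-34 J·s) / (7.67 × 10^-23 kg·m/s)
λ = 8.64 × 10^-12 m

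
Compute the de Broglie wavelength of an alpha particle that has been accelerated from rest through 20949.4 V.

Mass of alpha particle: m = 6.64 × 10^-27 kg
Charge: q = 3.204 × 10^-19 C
7.02 × 10^-14 m

When a particle is accelerated through voltage V, it gains kinetic energy KE = qV.

The de Broglie wavelength is then λ = h/√(2mqV):

λ = h/√(2mqV)
λ = (6.626 × 10^-34 J·s) / √(2 × 6.64 × 10^-27 kg × 3.204 × 10^-19 C × 20949.4 V)
λ = 7.02 × 10^-14 m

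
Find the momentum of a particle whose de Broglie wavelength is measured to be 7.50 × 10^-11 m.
8.83 × 10^-24 kg·m/s

From the de Broglie relation λ = h/p, we solve for p:

p = h/λ
p = (6.626 × 10^-34 J·s) / (7.50 × 10^-11 m)
p = 8.83 × 10^-24 kg·m/s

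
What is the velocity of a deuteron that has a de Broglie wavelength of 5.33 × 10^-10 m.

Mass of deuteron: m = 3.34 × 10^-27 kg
3.72 × 10^2 m/s

From the de Broglie relation λ = h/(mv), we solve for v:

v = h/(mλ)
v = (6.626 × 10^-34 J·s) / (3.34 × 10^-27 kg × 5.33 × 10^-10 m)
v = 3.72 × 10^2 m/s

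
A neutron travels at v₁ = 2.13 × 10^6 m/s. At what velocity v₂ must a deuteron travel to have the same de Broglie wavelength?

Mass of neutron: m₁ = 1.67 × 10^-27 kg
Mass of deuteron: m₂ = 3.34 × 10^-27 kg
v₂ = 1.06 × 10^6 m/s

For equal de Broglie wavelengths: λ₁ = λ₂

h/(m₁v₁) = h/(m₂v₂)
m₁v₁ = m₂v₂
v₂ = v₁ · (m₁/m₂)

v₂ = 2.13 × 10^6 m/s × (1.67 × 10^-27 kg / 3.34 × 10^-27 kg)
v₂ = 1.06 × 10^6 m/s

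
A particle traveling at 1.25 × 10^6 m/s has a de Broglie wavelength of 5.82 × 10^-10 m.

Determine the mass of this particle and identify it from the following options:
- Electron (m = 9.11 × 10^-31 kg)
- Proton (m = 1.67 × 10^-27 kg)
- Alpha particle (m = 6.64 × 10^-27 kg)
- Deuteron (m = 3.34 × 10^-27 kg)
The particle is an electron.

From λ = h/(mv), solve for mass:

m = h/(λv)
m = (6.626 × 10^-34 J·s) / (5.82 × 10^-10 m × 1.25 × 10^6 m/s)
m = 9.11 × 10^-31 kg

Comparing with the listed masses, this is closest to an electron.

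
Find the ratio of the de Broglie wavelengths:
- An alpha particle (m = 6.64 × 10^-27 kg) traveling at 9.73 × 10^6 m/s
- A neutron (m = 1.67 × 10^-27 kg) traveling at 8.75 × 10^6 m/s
λ₁/λ₂ = 0.226

Using λ = h/(mv):

λ₁ = h/(m₁v₁) = 1.03 × 10^-14 m
λ₂ = h/(m₂v₂) = 4.53 × 10^-14 m

Ratio λ₁/λ₂ = (m₂v₂)/(m₁v₁)
         = (1.67 × 10^-27 kg × 8.75 × 10^6 m/s) / (6.64 × 10^-27 kg × 9.73 × 10^6 m/s)
         = 0.226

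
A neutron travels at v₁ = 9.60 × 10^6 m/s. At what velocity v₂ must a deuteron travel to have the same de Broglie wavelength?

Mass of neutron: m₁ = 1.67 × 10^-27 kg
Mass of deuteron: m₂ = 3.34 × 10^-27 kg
v₂ = 4.80 × 10^6 m/s

For equal de Broglie wavelengths: λ₁ = λ₂

h/(m₁v₁) = h/(m₂v₂)
m₁v₁ = m₂v₂
v₂ = v₁ · (m₁/m₂)

v₂ = 9.60 × 10^6 m/s × (1.67 × 10^-27 kg / 3.34 × 10^-27 kg)
v₂ = 4.80 × 10^6 m/s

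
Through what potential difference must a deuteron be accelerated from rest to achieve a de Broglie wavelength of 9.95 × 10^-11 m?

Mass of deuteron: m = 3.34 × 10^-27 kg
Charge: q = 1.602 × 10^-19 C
4.14 × 10^-2 V

From λ = h/√(2mqV), we solve for V:

λ² = h²/(2mqV)
V = h²/(2mqλ²)
V = (6.626 × 10^-34 J·s)² / (2 × 3.34 × 10^-27 kg × 1.602 × 10^-19 C × (9.95 × 10^-11 m)²)
V = 4.14 × 10^-2 V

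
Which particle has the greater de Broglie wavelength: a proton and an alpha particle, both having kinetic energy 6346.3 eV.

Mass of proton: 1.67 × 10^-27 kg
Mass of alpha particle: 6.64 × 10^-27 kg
The proton has the longer wavelength.

Using λ = h/√(2mKE):

For proton: λ₁ = h/√(2m₁KE) = 3.60 × 10^-13 m
For alpha particle: λ₂ = h/√(2m₂KE) = 1.80 × 10^-13 m

Since λ ∝ 1/√m at constant kinetic energy, the lighter particle has the longer wavelength.

The proton has the longer de Broglie wavelength.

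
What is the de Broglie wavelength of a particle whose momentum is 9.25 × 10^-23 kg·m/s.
7.16 × 10^-12 m

Using the de Broglie relation λ = h/p:

λ = h/p
λ = (6.626 × 10^-34 J·s) / (9.25 × 10^-23 kg·m/s)
λ = 7.16 × 10^-12 m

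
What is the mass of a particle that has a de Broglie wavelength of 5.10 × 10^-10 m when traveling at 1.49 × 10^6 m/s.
8.72 × 10^-31 kg

From the de Broglie relation λ = h/(mv), we solve for m:

m = h/(λv)
m = (6.626 × 10^-34 J·s) / (5.10 × 10^-10 m × 1.49 × 10^6 m/s)
m = 8.72 × 10^-31 kg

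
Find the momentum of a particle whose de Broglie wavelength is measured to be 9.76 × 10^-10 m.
6.79 × 10^-25 kg·m/s

From the de Broglie relation λ = h/p, we solve for p:

p = h/λ
p = (6.626 × 10^-34 J·s) / (9.76 × 10^-10 m)
p = 6.79 × 10^-25 kg·m/s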